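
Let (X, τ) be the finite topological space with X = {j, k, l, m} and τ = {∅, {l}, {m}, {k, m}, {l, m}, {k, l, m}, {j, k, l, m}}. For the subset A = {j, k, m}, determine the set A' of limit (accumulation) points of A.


A' = {j, k}

For each x ∈ X, list the open sets U ∈ τ with x ∈ U, then check whether U ∩ (A ∖ {x}) ≠ ∅ for every such U.
  x = j: opens ∋ x are {j, k, l, m}; each meets A ∖ {j}, so x IS a limit point.
  x = k: opens ∋ x are {k, m}, {k, l, m}, {j, k, l, m}; each meets A ∖ {k}, so x IS a limit point.
  x = l: open {l} ∋ x has {l} ∩ (A ∖ {l}) = ∅, so x is NOT a limit point.
  x = m: open {m} ∋ x has {m} ∩ (A ∖ {m}) = ∅, so x is NOT a limit point.
Collecting: A' = {j, k}.


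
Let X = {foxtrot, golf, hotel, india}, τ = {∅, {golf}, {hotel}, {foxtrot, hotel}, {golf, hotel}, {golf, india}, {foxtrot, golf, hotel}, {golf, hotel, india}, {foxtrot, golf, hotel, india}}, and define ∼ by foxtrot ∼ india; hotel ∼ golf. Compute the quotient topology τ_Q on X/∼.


X/∼ = {[foxtrot=india], [golf=hotel]}; |τ_Q| = 3.

Equivalence classes: [foxtrot=india], [golf=hotel].
Quotient map π: X → X/∼ sends foxtrot ↦ [foxtrot=india], golf ↦ [golf=hotel], hotel ↦ [golf=hotel], india ↦ [foxtrot=india].
For each subset V ⊆ X/∼, compute π^{-1}(V) ⊆ X and check whether π^{-1}(V) ∈ τ. V is open in τ_Q iff π^{-1}(V) ∈ τ.
  V = {}: π^{-1}(V) = ∅ ∈ τ ✓.
  V = {[foxtrot=india]}: π^{-1}(V) = {foxtrot, india} ∉ τ ✗.
  V = {[golf=hotel]}: π^{-1}(V) = {golf, hotel} ∈ τ ✓.
  V = {[foxtrot=india], [golf=hotel]}: π^{-1}(V) = {foxtrot, golf, hotel, india} ∈ τ ✓.
Open sets in the quotient: τ_Q = {{}, {[golf=hotel]}, {[foxtrot=india], [golf=hotel]}} (3 elements).


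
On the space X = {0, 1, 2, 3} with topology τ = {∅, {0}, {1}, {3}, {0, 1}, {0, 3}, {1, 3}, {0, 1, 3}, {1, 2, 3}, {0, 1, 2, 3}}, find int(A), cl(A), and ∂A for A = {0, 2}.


int(A) = {0}, cl(A) = {0, 2}, ∂A = {2}.

Closed sets in (X, τ) are complements of opens:
  closed(X, τ) = {∅, {0}, {2}, {0, 2}, {1, 2}, {2, 3}, {0, 1, 2}, {0, 2, 3}, {1, 2, 3}, {0, 1, 2, 3}}.
int(A) = ⋃ {U ∈ τ : U ⊆ A}. Opens contained in A: ∅, {0}.
Taking the union of these: int(A) = {0}.
cl(A) = ⋂ {C closed : A ⊆ C}. Closed sets containing A: {0, 2}, {0, 1, 2}, {0, 2, 3}, {0, 1, 2, 3}.
Intersecting these: cl(A) = {0, 2}.
∂A = cl(A) ∖ int(A) = {0, 2} ∖ {0} = {2}.


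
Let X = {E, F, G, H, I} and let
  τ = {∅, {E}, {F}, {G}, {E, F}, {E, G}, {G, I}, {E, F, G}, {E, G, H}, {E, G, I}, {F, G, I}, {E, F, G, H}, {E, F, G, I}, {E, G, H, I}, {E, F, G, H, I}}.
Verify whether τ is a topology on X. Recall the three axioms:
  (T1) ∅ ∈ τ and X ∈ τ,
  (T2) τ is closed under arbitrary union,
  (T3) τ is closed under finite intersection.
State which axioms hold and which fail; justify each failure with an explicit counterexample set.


τ is NOT a topology on X.

Axiom (T1): ∅ ∈ τ? Yes; X ∈ τ? Yes.
Axiom (T2/T3): check pairwise unions and intersections of members of τ.
Counterexample for (T2): {F} ∪ {G} = {F, G} ∉ τ. Therefore τ is NOT a topology.


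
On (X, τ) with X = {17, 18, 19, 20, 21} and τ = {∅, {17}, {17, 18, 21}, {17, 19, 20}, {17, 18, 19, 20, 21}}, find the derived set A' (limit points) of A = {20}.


A' = {19}

For each x ∈ X, list the open sets U ∈ τ with x ∈ U, then check whether U ∩ (A ∖ {x}) ≠ ∅ for every such U.
  x = 17: open {17} ∋ x has {17} ∩ (A ∖ {17}) = ∅, so x is NOT a limit point.
  x = 18: open {17, 18, 21} ∋ x has {17, 18, 21} ∩ (A ∖ {18}) = ∅, so x is NOT a limit point.
  x = 19: opens ∋ x are {17, 19, 20}, {17, 18, 19, 20, 21}; each meets A ∖ {19}, so x IS a limit point.
  x = 20: open {17, 19, 20} ∋ x has {17, 19, 20} ∩ (A ∖ {20}) = ∅, so x is NOT a limit point.
  x = 21: open {17, 18, 21} ∋ x has {17, 18, 21} ∩ (A ∖ {21}) = ∅, so x is NOT a limit point.
Collecting: A' = {19}.


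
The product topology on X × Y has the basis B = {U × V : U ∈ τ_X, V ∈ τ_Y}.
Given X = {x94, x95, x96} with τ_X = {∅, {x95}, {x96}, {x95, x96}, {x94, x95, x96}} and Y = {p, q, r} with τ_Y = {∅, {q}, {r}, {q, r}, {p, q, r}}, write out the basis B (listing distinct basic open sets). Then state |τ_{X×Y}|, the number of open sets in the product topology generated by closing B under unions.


Basis B = {∅ × ∅, {x95} × {q}, {x95} × {r}, {x96} × {q}, {x96} × {r}, {x95} × {q, r}, {x95, x96} × {q}, {x95, x96} × {r}, {x96} × {q, r}, {x94, x95, x96} × {q}, {x94, x95, x96} × {r}, {x95} × {p, q, r}, {x96} × {p, q, r}, {x95, x96} × {q, r}, {x94, x95, x96} × {q, r}, {x95, x96} × {p, q, r}, {x94, x95, x96} × {p, q, r}}; |τ_{X×Y}| = 48.

Enumerate products U × V with U ∈ τ_X, V ∈ τ_Y (deduplicated):
  ∅ × ∅ = {} (∅)
  {x95} × {q} = {(x95,q)}
  {x95} × {r} = {(x95,r)}
  {x96} × {q} = {(x96,q)}
  {x96} × {r} = {(x96,r)}
  {x95} × {q, r} = {(x95,q), (x95,r)}
  {x95, x96} × {q} = {(x95,q), (x96,q)}
  {x95, x96} × {r} = {(x95,r), (x96,r)}
  {x96} × {q, r} = {(x96,q), (x96,r)}
  {x94, x95, x96} × {q} = {(x94,q), (x95,q), (x96,q)}
  {x94, x95, x96} × {r} = {(x94,r), (x95,r), (x96,r)}
  {x95} × {p, q, r} = {(x95,p), (x95,q), (x95,r)}
  {x96} × {p, q, r} = {(x96,p), (x96,q), (x96,r)}
  {x95, x96} × {q, r} = {(x95,q), (x95,r), (x96,q), (x96,r)}
  {x94, x95, x96} × {q, r} = {(x94,q), (x94,r), (x95,q), (x95,r), (x96,q), (x96,r)}
  {x95, x96} × {p, q, r} = {(x95,p), (x95,q), (x95,r), (x96,p), (x96,q), (x96,r)}
  {x94, x95, x96} × {p, q, r} = {(x94,p), (x94,q), (x94,r), (x95,p), (x95,q), (x95,r), (x96,p), (x96,q), (x96,r)}
These 17 distinct sets form the basis B.
Close under arbitrary unions to get τ_{X×Y}; counting gives |τ_{X×Y}| = 48.


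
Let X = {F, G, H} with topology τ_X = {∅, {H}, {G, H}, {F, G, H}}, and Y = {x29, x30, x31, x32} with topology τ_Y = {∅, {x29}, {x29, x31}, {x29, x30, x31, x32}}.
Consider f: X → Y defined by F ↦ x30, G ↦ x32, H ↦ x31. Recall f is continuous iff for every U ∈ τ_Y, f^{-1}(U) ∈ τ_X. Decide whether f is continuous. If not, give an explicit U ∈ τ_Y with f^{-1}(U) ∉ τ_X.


f IS continuous.

Compute f^{-1}(U) for each U ∈ τ_Y:
  U = ∅: f^{-1}(U) = ∅ ∈ τ_X ✓.
  U = {x29}: f^{-1}(U) = ∅ ∈ τ_X ✓.
  U = {x29, x31}: f^{-1}(U) = {H} ∈ τ_X ✓.
  U = {x29, x30, x31, x32}: f^{-1}(U) = {F, G, H} ∈ τ_X ✓.
Every preimage lies in τ_X, so f IS continuous.


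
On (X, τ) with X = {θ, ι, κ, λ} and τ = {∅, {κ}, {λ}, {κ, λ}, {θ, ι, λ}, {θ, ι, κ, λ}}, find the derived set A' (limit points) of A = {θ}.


A' = {ι}

For each x ∈ X, list the open sets U ∈ τ with x ∈ U, then check whether U ∩ (A ∖ {x}) ≠ ∅ for every such U.
  x = θ: open {θ, ι, λ} ∋ x has {θ, ι, λ} ∩ (A ∖ {θ}) = ∅, so x is NOT a limit point.
  x = ι: opens ∋ x are {θ, ι, λ}, {θ, ι, κ, λ}; each meets A ∖ {ι}, so x IS a limit point.
  x = κ: open {κ} ∋ x has {κ} ∩ (A ∖ {κ}) = ∅, so x is NOT a limit point.
  x = λ: open {λ} ∋ x has {λ} ∩ (A ∖ {λ}) = ∅, so x is NOT a limit point.
Collecting: A' = {ι}.


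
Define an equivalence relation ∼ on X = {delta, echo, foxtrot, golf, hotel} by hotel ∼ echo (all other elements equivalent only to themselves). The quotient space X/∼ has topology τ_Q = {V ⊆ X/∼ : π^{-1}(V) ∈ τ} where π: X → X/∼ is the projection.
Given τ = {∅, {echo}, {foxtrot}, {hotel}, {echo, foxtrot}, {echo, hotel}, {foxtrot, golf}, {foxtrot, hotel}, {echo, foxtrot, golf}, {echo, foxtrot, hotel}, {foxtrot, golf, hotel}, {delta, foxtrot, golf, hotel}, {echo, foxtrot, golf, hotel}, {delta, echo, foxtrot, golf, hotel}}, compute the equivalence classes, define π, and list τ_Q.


X/∼ = {[delta], [echo=hotel], [foxtrot], [golf]}; |τ_Q| = 7.

Equivalence classes: [delta], [echo=hotel], [foxtrot], [golf].
Quotient map π: X → X/∼ sends delta ↦ [delta], echo ↦ [echo=hotel], foxtrot ↦ [foxtrot], golf ↦ [golf], hotel ↦ [echo=hotel].
For each subset V ⊆ X/∼, compute π^{-1}(V) ⊆ X and check whether π^{-1}(V) ∈ τ. V is open in τ_Q iff π^{-1}(V) ∈ τ.
  V = {}: π^{-1}(V) = ∅ ∈ τ ✓.
  V = {[delta]}: π^{-1}(V) = {delta} ∉ τ ✗.
  V = {[echo=hotel]}: π^{-1}(V) = {echo, hotel} ∈ τ ✓.
  V = {[delta], [echo=hotel]}: π^{-1}(V) = {delta, echo, hotel} ∉ τ ✗.
  V = {[foxtrot]}: π^{-1}(V) = {foxtrot} ∈ τ ✓.
  V = {[delta], [foxtrot]}: π^{-1}(V) = {delta, foxtrot} ∉ τ ✗.
  V = {[echo=hotel], [foxtrot]}: π^{-1}(V) = {echo, foxtrot, hotel} ∈ τ ✓.
  V = {[delta], [echo=hotel], [foxtrot]}: π^{-1}(V) = {delta, echo, foxtrot, hotel} ∉ τ ✗.
  V = {[golf]}: π^{-1}(V) = {golf} ∉ τ ✗.
  V = {[delta], [golf]}: π^{-1}(V) = {delta, golf} ∉ τ ✗.
  V = {[echo=hotel], [golf]}: π^{-1}(V) = {echo, golf, hotel} ∉ τ ✗.
  V = {[delta], [echo=hotel], [golf]}: π^{-1}(V) = {delta, echo, golf, hotel} ∉ τ ✗.
  V = {[foxtrot], [golf]}: π^{-1}(V) = {foxtrot, golf} ∈ τ ✓.
  V = {[delta], [foxtrot], [golf]}: π^{-1}(V) = {delta, foxtrot, golf} ∉ τ ✗.
  V = {[echo=hotel], [foxtrot], [golf]}: π^{-1}(V) = {echo, foxtrot, golf, hotel} ∈ τ ✓.
  V = {[delta], [echo=hotel], [foxtrot], [golf]}: π^{-1}(V) = {delta, echo, foxtrot, golf, hotel} ∈ τ ✓.
Open sets in the quotient: τ_Q = {{}, {[echo=hotel]}, {[foxtrot]}, {[echo=hotel], [foxtrot]}, {[foxtrot], [golf]}, {[echo=hotel], [foxtrot], [golf]}, {[delta], [echo=hotel], [foxtrot], [golf]}} (7 elements).


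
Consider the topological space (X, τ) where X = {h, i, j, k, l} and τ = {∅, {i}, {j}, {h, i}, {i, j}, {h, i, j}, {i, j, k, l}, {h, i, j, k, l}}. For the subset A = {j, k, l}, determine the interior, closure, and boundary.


int(A) = {j}, cl(A) = {j, k, l}, ∂A = {k, l}.

Closed sets in (X, τ) are complements of opens:
  closed(X, τ) = {∅, {h}, {k, l}, {h, k, l}, {j, k, l}, {h, i, k, l}, {h, j, k, l}, {h, i, j, k, l}}.
int(A) = ⋃ {U ∈ τ : U ⊆ A}. Opens contained in A: ∅, {j}.
Taking the union of these: int(A) = {j}.
cl(A) = ⋂ {C closed : A ⊆ C}. Closed sets containing A: {j, k, l}, {h, j, k, l}, {h, i, j, k, l}.
Intersecting these: cl(A) = {j, k, l}.
∂A = cl(A) ∖ int(A) = {j, k, l} ∖ {j} = {k, l}.


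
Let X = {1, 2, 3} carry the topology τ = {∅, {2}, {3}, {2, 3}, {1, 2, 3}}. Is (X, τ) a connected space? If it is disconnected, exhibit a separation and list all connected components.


(X, τ) is connected.

Find clopen sets (U ∈ τ with X ∖ U ∈ τ):
  U = ∅, X ∖ U = {1, 2, 3} — both open, so U is clopen.
  U = {1, 2, 3}, X ∖ U = ∅ — both open, so U is clopen.
Only trivial clopens (∅ and X) exist, so (X, τ) is connected.
Compute connected components by grouping points that agree on all clopens:
  component: {1, 2, 3}


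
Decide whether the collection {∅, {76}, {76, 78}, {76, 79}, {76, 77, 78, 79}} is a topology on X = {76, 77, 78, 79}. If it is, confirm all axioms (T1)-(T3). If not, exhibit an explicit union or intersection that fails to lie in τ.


τ is NOT a topology on X.

Axiom (T1): ∅ ∈ τ? Yes; X ∈ τ? Yes.
Axiom (T2/T3): check pairwise unions and intersections of members of τ.
Counterexample for (T2): {76, 78} ∪ {76, 79} = {76, 78, 79} ∉ τ. Therefore τ is NOT a topology.


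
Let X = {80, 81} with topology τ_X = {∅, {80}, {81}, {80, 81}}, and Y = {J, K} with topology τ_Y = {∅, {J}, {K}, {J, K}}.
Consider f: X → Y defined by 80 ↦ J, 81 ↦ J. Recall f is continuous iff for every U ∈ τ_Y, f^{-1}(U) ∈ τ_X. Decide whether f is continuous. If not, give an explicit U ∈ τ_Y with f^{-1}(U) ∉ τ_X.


f IS continuous.

Compute f^{-1}(U) for each U ∈ τ_Y:
  U = ∅: f^{-1}(U) = ∅ ∈ τ_X ✓.
  U = {J}: f^{-1}(U) = {80, 81} ∈ τ_X ✓.
  U = {K}: f^{-1}(U) = ∅ ∈ τ_X ✓.
  U = {J, K}: f^{-1}(U) = {80, 81} ∈ τ_X ✓.
Every preimage lies in τ_X, so f IS continuous.


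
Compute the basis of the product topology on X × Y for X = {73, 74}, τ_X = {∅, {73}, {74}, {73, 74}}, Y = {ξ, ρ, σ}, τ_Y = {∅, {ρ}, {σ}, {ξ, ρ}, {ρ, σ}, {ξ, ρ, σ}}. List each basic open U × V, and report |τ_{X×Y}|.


Basis B = {∅ × ∅, {73} × {ρ}, {73} × {σ}, {74} × {ρ}, {74} × {σ}, {73} × {ξ, ρ}, {73} × {ρ, σ}, {73, 74} × {ρ}, {73, 74} × {σ}, {74} × {ξ, ρ}, {74} × {ρ, σ}, {73} × {ξ, ρ, σ}, {74} × {ξ, ρ, σ}, {73, 74} × {ξ, ρ}, {73, 74} × {ρ, σ}, {73, 74} × {ξ, ρ, σ}}; |τ_{X×Y}| = 36.

Enumerate products U × V with U ∈ τ_X, V ∈ τ_Y (deduplicated):
  ∅ × ∅ = {} (∅)
  {73} × {ρ} = {(73,ρ)}
  {73} × {σ} = {(73,σ)}
  {74} × {ρ} = {(74,ρ)}
  {74} × {σ} = {(74,σ)}
  {73} × {ξ, ρ} = {(73,ξ), (73,ρ)}
  {73} × {ρ, σ} = {(73,ρ), (73,σ)}
  {73, 74} × {ρ} = {(73,ρ), (74,ρ)}
  {73, 74} × {σ} = {(73,σ), (74,σ)}
  {74} × {ξ, ρ} = {(74,ξ), (74,ρ)}
  {74} × {ρ, σ} = {(74,ρ), (74,σ)}
  {73} × {ξ, ρ, σ} = {(73,ξ), (73,ρ), (73,σ)}
  {74} × {ξ, ρ, σ} = {(74,ξ), (74,ρ), (74,σ)}
  {73, 74} × {ξ, ρ} = {(73,ξ), (73,ρ), (74,ξ), (74,ρ)}
  {73, 74} × {ρ, σ} = {(73,ρ), (73,σ), (74,ρ), (74,σ)}
  {73, 74} × {ξ, ρ, σ} = {(73,ξ), (73,ρ), (73,σ), (74,ξ), (74,ρ), (74,σ)}
These 16 distinct sets form the basis B.
Close under arbitrary unions to get τ_{X×Y}; counting gives |τ_{X×Y}| = 36.


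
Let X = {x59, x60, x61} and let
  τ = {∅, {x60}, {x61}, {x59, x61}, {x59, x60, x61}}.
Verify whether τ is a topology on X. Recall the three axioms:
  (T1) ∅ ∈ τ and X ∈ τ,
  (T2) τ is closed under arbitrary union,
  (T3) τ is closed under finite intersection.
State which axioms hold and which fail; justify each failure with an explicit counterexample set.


τ is NOT a topology on X.

Axiom (T1): ∅ ∈ τ? Yes; X ∈ τ? Yes.
Axiom (T2/T3): check pairwise unions and intersections of members of τ.
Counterexample for (T2): {x60} ∪ {x61} = {x60, x61} ∉ τ. Therefore τ is NOT a topology.


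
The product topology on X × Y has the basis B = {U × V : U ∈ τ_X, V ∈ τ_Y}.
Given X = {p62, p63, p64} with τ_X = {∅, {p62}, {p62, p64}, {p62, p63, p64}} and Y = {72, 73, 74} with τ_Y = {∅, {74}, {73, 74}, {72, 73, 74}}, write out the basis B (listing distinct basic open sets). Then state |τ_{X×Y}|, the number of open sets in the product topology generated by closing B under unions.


Basis B = {∅ × ∅, {p62} × {74}, {p62} × {73, 74}, {p62, p64} × {74}, {p62} × {72, 73, 74}, {p62, p63, p64} × {74}, {p62, p64} × {73, 74}, {p62, p64} × {72, 73, 74}, {p62, p63, p64} × {73, 74}, {p62, p63, p64} × {72, 73, 74}}; |τ_{X×Y}| = 20.

Enumerate products U × V with U ∈ τ_X, V ∈ τ_Y (deduplicated):
  ∅ × ∅ = {} (∅)
  {p62} × {74} = {(p62,74)}
  {p62} × {73, 74} = {(p62,73), (p62,74)}
  {p62, p64} × {74} = {(p62,74), (p64,74)}
  {p62} × {72, 73, 74} = {(p62,72), (p62,73), (p62,74)}
  {p62, p63, p64} × {74} = {(p62,74), (p63,74), (p64,74)}
  {p62, p64} × {73, 74} = {(p62,73), (p62,74), (p64,73), (p64,74)}
  {p62, p64} × {72, 73, 74} = {(p62,72), (p62,73), (p62,74), (p64,72), (p64,73), (p64,74)}
  {p62, p63, p64} × {73, 74} = {(p62,73), (p62,74), (p63,73), (p63,74), (p64,73), (p64,74)}
  {p62, p63, p64} × {72, 73, 74} = {(p62,72), (p62,73), (p62,74), (p63,72), (p63,73), (p63,74), (p64,72), (p64,73), (p64,74)}
These 10 distinct sets form the basis B.
Close under arbitrary unions to get τ_{X×Y}; counting gives |τ_{X×Y}| = 20.


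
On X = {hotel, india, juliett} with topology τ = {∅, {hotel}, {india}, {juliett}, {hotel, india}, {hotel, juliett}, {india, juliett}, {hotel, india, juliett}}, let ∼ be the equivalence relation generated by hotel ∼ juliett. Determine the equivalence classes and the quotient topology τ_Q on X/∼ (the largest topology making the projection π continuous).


X/∼ = {[hotel=juliett], [india]}; |τ_Q| = 4.

Equivalence classes: [hotel=juliett], [india].
Quotient map π: X → X/∼ sends hotel ↦ [hotel=juliett], india ↦ [india], juliett ↦ [hotel=juliett].
For each subset V ⊆ X/∼, compute π^{-1}(V) ⊆ X and check whether π^{-1}(V) ∈ τ. V is open in τ_Q iff π^{-1}(V) ∈ τ.
  V = {}: π^{-1}(V) = ∅ ∈ τ ✓.
  V = {[hotel=juliett]}: π^{-1}(V) = {hotel, juliett} ∈ τ ✓.
  V = {[india]}: π^{-1}(V) = {india} ∈ τ ✓.
  V = {[hotel=juliett], [india]}: π^{-1}(V) = {hotel, india, juliett} ∈ τ ✓.
Open sets in the quotient: τ_Q = {{}, {[hotel=juliett]}, {[india]}, {[hotel=juliett], [india]}} (4 elements).


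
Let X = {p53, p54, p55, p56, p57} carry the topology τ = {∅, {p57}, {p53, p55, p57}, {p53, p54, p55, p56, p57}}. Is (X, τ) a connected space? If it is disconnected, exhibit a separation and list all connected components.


(X, τ) is connected.

Find clopen sets (U ∈ τ with X ∖ U ∈ τ):
  U = ∅, X ∖ U = {p53, p54, p55, p56, p57} — both open, so U is clopen.
  U = {p53, p54, p55, p56, p57}, X ∖ U = ∅ — both open, so U is clopen.
Only trivial clopens (∅ and X) exist, so (X, τ) is connected.
Compute connected components by grouping points that agree on all clopens:
  component: {p53, p54, p55, p56, p57}


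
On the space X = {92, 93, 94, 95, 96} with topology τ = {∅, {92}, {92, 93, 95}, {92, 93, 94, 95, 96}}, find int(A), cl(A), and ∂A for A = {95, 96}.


int(A) = ∅, cl(A) = {93, 94, 95, 96}, ∂A = {93, 94, 95, 96}.

Closed sets in (X, τ) are complements of opens:
  closed(X, τ) = {∅, {94, 96}, {93, 94, 95, 96}, {92, 93, 94, 95, 96}}.
int(A) = ⋃ {U ∈ τ : U ⊆ A}. Opens contained in A: ∅.
Taking the union of these: int(A) = ∅.
cl(A) = ⋂ {C closed : A ⊆ C}. Closed sets containing A: {93, 94, 95, 96}, {92, 93, 94, 95, 96}.
Intersecting these: cl(A) = {93, 94, 95, 96}.
∂A = cl(A) ∖ int(A) = {93, 94, 95, 96} ∖ ∅ = {93, 94, 95, 96}.


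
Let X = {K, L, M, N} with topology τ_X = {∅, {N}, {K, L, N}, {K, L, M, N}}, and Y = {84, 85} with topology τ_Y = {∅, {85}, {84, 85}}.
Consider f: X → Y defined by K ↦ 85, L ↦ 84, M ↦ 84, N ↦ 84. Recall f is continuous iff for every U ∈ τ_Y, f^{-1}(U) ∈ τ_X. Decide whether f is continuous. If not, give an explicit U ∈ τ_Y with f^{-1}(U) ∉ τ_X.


f is NOT continuous.

Compute f^{-1}(U) for each U ∈ τ_Y:
  U = ∅: f^{-1}(U) = ∅ ∈ τ_X ✓.
  U = {85}: f^{-1}(U) = {K} ∉ τ_X ✗.
  U = {84, 85}: f^{-1}(U) = {K, L, M, N} ∈ τ_X ✓.
Found U = {85} with f^{-1}(U) = {K} not in τ_X. Therefore f is NOT continuous.


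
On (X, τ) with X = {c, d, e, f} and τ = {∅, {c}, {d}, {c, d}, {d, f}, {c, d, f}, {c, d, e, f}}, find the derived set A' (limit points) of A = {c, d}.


A' = {e, f}

For each x ∈ X, list the open sets U ∈ τ with x ∈ U, then check whether U ∩ (A ∖ {x}) ≠ ∅ for every such U.
  x = c: open {c} ∋ x has {c} ∩ (A ∖ {c}) = ∅, so x is NOT a limit point.
  x = d: open {d} ∋ x has {d} ∩ (A ∖ {d}) = ∅, so x is NOT a limit point.
  x = e: opens ∋ x are {c, d, e, f}; each meets A ∖ {e}, so x IS a limit point.
  x = f: opens ∋ x are {d, f}, {c, d, f}, {c, d, e, f}; each meets A ∖ {f}, so x IS a limit point.
Collecting: A' = {e, f}.


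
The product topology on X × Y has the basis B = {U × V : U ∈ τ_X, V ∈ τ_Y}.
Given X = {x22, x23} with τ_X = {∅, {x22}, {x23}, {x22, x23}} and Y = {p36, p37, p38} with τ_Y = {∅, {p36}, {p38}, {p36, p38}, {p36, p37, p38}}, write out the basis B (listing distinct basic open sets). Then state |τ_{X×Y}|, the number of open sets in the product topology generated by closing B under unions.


Basis B = {∅ × ∅, {x22} × {p36}, {x22} × {p38}, {x23} × {p36}, {x23} × {p38}, {x22} × {p36, p38}, {x22, x23} × {p36}, {x22, x23} × {p38}, {x23} × {p36, p38}, {x22} × {p36, p37, p38}, {x23} × {p36, p37, p38}, {x22, x23} × {p36, p38}, {x22, x23} × {p36, p37, p38}}; |τ_{X×Y}| = 25.

Enumerate products U × V with U ∈ τ_X, V ∈ τ_Y (deduplicated):
  ∅ × ∅ = {} (∅)
  {x22} × {p36} = {(x22,p36)}
  {x22} × {p38} = {(x22,p38)}
  {x23} × {p36} = {(x23,p36)}
  {x23} × {p38} = {(x23,p38)}
  {x22} × {p36, p38} = {(x22,p36), (x22,p38)}
  {x22, x23} × {p36} = {(x22,p36), (x23,p36)}
  {x22, x23} × {p38} = {(x22,p38), (x23,p38)}
  {x23} × {p36, p38} = {(x23,p36), (x23,p38)}
  {x22} × {p36, p37, p38} = {(x22,p36), (x22,p37), (x22,p38)}
  {x23} × {p36, p37, p38} = {(x23,p36), (x23,p37), (x23,p38)}
  {x22, x23} × {p36, p38} = {(x22,p36), (x22,p38), (x23,p36), (x23,p38)}
  {x22, x23} × {p36, p37, p38} = {(x22,p36), (x22,p37), (x22,p38), (x23,p36), (x23,p37), (x23,p38)}
These 13 distinct sets form the basis B.
Close under arbitrary unions to get τ_{X×Y}; counting gives |τ_{X×Y}| = 25.


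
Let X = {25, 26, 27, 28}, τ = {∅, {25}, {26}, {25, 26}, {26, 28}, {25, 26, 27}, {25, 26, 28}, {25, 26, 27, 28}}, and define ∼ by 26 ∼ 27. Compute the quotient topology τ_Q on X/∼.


X/∼ = {[25], [26=27], [28]}; |τ_Q| = 4.

Equivalence classes: [25], [26=27], [28].
Quotient map π: X → X/∼ sends 25 ↦ [25], 26 ↦ [26=27], 27 ↦ [26=27], 28 ↦ [28].
For each subset V ⊆ X/∼, compute π^{-1}(V) ⊆ X and check whether π^{-1}(V) ∈ τ. V is open in τ_Q iff π^{-1}(V) ∈ τ.
  V = {}: π^{-1}(V) = ∅ ∈ τ ✓.
  V = {[25]}: π^{-1}(V) = {25} ∈ τ ✓.
  V = {[26=27]}: π^{-1}(V) = {26, 27} ∉ τ ✗.
  V = {[25], [26=27]}: π^{-1}(V) = {25, 26, 27} ∈ τ ✓.
  V = {[28]}: π^{-1}(V) = {28} ∉ τ ✗.
  V = {[25], [28]}: π^{-1}(V) = {25, 28} ∉ τ ✗.
  V = {[26=27], [28]}: π^{-1}(V) = {26, 27, 28} ∉ τ ✗.
  V = {[25], [26=27], [28]}: π^{-1}(V) = {25, 26, 27, 28} ∈ τ ✓.
Open sets in the quotient: τ_Q = {{}, {[25]}, {[25], [26=27]}, {[25], [26=27], [28]}} (4 elements).


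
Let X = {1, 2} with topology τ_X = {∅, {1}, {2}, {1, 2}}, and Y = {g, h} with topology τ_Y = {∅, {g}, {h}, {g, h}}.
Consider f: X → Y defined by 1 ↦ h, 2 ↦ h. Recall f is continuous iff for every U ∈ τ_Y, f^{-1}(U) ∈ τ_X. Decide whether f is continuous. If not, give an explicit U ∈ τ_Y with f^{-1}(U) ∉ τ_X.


f IS continuous.

Compute f^{-1}(U) for each U ∈ τ_Y:
  U = ∅: f^{-1}(U) = ∅ ∈ τ_X ✓.
  U = {g}: f^{-1}(U) = ∅ ∈ τ_X ✓.
  U = {h}: f^{-1}(U) = {1, 2} ∈ τ_X ✓.
  U = {g, h}: f^{-1}(U) = {1, 2} ∈ τ_X ✓.
Every preimage lies in τ_X, so f IS continuous.


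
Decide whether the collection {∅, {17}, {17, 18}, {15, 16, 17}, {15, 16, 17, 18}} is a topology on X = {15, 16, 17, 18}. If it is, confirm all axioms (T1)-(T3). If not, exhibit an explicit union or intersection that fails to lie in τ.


τ IS a topology on X.

Axiom (T1): ∅ ∈ τ? Yes; X ∈ τ? Yes.
Axiom (T2/T3): check pairwise unions and intersections of members of τ.
All pairwise intersections and unions checked — each lies in τ. Therefore τ satisfies (T1), (T2), (T3): it IS a topology on X.


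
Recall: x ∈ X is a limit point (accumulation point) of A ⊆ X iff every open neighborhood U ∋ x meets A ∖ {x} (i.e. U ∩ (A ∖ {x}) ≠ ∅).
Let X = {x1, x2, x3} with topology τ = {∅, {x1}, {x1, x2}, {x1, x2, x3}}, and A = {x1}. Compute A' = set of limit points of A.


A' = {x2, x3}

For each x ∈ X, list the open sets U ∈ τ with x ∈ U, then check whether U ∩ (A ∖ {x}) ≠ ∅ for every such U.
  x = x1: open {x1} ∋ x has {x1} ∩ (A ∖ {x1}) = ∅, so x is NOT a limit point.
  x = x2: opens ∋ x are {x1, x2}, {x1, x2, x3}; each meets A ∖ {x2}, so x IS a limit point.
  x = x3: opens ∋ x are {x1, x2, x3}; each meets A ∖ {x3}, so x IS a limit point.
Collecting: A' = {x2, x3}.


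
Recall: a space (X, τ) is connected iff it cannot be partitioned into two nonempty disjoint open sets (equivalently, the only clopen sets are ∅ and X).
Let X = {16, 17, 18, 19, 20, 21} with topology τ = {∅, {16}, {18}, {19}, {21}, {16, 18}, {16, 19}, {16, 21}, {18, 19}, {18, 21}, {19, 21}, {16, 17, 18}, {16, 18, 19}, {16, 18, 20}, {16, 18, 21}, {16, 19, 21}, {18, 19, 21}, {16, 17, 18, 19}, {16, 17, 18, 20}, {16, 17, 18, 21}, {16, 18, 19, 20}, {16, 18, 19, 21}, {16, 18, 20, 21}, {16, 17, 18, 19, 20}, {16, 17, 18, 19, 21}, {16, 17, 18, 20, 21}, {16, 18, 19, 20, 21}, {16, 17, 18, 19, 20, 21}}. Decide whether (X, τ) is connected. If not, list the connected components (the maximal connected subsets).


(X, τ) is disconnected; components = [{19}, {21}, {16, 17, 18, 20}].

Find clopen sets (U ∈ τ with X ∖ U ∈ τ):
  U = ∅, X ∖ U = {16, 17, 18, 19, 20, 21} — both open, so U is clopen.
  U = {19}, X ∖ U = {16, 17, 18, 20, 21} — both open, so U is clopen.
  U = {21}, X ∖ U = {16, 17, 18, 19, 20} — both open, so U is clopen.
  U = {19, 21}, X ∖ U = {16, 17, 18, 20} — both open, so U is clopen.
  U = {16, 17, 18, 20}, X ∖ U = {19, 21} — both open, so U is clopen.
  U = {16, 17, 18, 19, 20}, X ∖ U = {21} — both open, so U is clopen.
  U = {16, 17, 18, 20, 21}, X ∖ U = {19} — both open, so U is clopen.
  U = {16, 17, 18, 19, 20, 21}, X ∖ U = ∅ — both open, so U is clopen.
Nontrivial clopen(s) exist: e.g. {16, 17, 18, 19, 20}. So (X, τ) is disconnected.
Compute connected components by grouping points that agree on all clopens:
  component: {19}
  component: {21}
  component: {16, 17, 18, 20}


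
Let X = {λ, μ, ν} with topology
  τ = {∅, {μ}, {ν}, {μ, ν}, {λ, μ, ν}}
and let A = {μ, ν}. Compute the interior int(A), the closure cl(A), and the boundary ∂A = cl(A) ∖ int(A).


int(A) = {μ, ν}, cl(A) = {λ, μ, ν}, ∂A = {λ}.

Closed sets in (X, τ) are complements of opens:
  closed(X, τ) = {∅, {λ}, {λ, μ}, {λ, ν}, {λ, μ, ν}}.
int(A) = ⋃ {U ∈ τ : U ⊆ A}. Opens contained in A: ∅, {μ}, {ν}, {μ, ν}.
Taking the union of these: int(A) = {μ, ν}.
cl(A) = ⋂ {C closed : A ⊆ C}. Closed sets containing A: {λ, μ, ν}.
Intersecting these: cl(A) = {λ, μ, ν}.
∂A = cl(A) ∖ int(A) = {λ, μ, ν} ∖ {μ, ν} = {λ}.


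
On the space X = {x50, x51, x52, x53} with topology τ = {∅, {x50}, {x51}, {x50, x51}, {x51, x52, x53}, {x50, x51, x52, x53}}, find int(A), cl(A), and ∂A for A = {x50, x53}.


int(A) = {x50}, cl(A) = {x50, x52, x53}, ∂A = {x52, x53}.

Closed sets in (X, τ) are complements of opens:
  closed(X, τ) = {∅, {x50}, {x52, x53}, {x50, x52, x53}, {x51, x52, x53}, {x50, x51, x52, x53}}.
int(A) = ⋃ {U ∈ τ : U ⊆ A}. Opens contained in A: ∅, {x50}.
Taking the union of these: int(A) = {x50}.
cl(A) = ⋂ {C closed : A ⊆ C}. Closed sets containing A: {x50, x52, x53}, {x50, x51, x52, x53}.
Intersecting these: cl(A) = {x50, x52, x53}.
∂A = cl(A) ∖ int(A) = {x50, x52, x53} ∖ {x50} = {x52, x53}.


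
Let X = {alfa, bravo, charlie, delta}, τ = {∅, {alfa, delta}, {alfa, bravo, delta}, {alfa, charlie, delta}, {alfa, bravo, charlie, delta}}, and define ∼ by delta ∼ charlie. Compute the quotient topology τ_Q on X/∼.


X/∼ = {[alfa], [bravo], [charlie=delta]}; |τ_Q| = 3.

Equivalence classes: [alfa], [bravo], [charlie=delta].
Quotient map π: X → X/∼ sends alfa ↦ [alfa], bravo ↦ [bravo], charlie ↦ [charlie=delta], delta ↦ [charlie=delta].
For each subset V ⊆ X/∼, compute π^{-1}(V) ⊆ X and check whether π^{-1}(V) ∈ τ. V is open in τ_Q iff π^{-1}(V) ∈ τ.
  V = {}: π^{-1}(V) = ∅ ∈ τ ✓.
  V = {[alfa]}: π^{-1}(V) = {alfa} ∉ τ ✗.
  V = {[bravo]}: π^{-1}(V) = {bravo} ∉ τ ✗.
  V = {[alfa], [bravo]}: π^{-1}(V) = {alfa, bravo} ∉ τ ✗.
  V = {[charlie=delta]}: π^{-1}(V) = {charlie, delta} ∉ τ ✗.
  V = {[alfa], [charlie=delta]}: π^{-1}(V) = {alfa, charlie, delta} ∈ τ ✓.
  V = {[bravo], [charlie=delta]}: π^{-1}(V) = {bravo, charlie, delta} ∉ τ ✗.
  V = {[alfa], [bravo], [charlie=delta]}: π^{-1}(V) = {alfa, bravo, charlie, delta} ∈ τ ✓.
Open sets in the quotient: τ_Q = {{}, {[alfa], [charlie=delta]}, {[alfa], [bravo], [charlie=delta]}} (3 elements).


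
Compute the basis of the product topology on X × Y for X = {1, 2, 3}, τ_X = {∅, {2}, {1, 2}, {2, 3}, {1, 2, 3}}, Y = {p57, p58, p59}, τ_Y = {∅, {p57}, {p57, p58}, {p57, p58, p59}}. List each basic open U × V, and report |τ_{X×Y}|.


Basis B = {∅ × ∅, {2} × {p57}, {1, 2} × {p57}, {2} × {p57, p58}, {2, 3} × {p57}, {1, 2, 3} × {p57}, {2} × {p57, p58, p59}, {1, 2} × {p57, p58}, {2, 3} × {p57, p58}, {1, 2} × {p57, p58, p59}, {1, 2, 3} × {p57, p58}, {2, 3} × {p57, p58, p59}, {1, 2, 3} × {p57, p58, p59}}; |τ_{X×Y}| = 30.

Enumerate products U × V with U ∈ τ_X, V ∈ τ_Y (deduplicated):
  ∅ × ∅ = {} (∅)
  {2} × {p57} = {(2,p57)}
  {1, 2} × {p57} = {(1,p57), (2,p57)}
  {2} × {p57, p58} = {(2,p57), (2,p58)}
  {2, 3} × {p57} = {(2,p57), (3,p57)}
  {1, 2, 3} × {p57} = {(1,p57), (2,p57), (3,p57)}
  {2} × {p57, p58, p59} = {(2,p57), (2,p58), (2,p59)}
  {1, 2} × {p57, p58} = {(1,p57), (1,p58), (2,p57), (2,p58)}
  {2, 3} × {p57, p58} = {(2,p57), (2,p58), (3,p57), (3,p58)}
  {1, 2} × {p57, p58, p59} = {(1,p57), (1,p58), (1,p59), (2,p57), (2,p58), (2,p59)}
  {1, 2, 3} × {p57, p58} = {(1,p57), (1,p58), (2,p57), (2,p58), (3,p57), (3,p58)}
  {2, 3} × {p57, p58, p59} = {(2,p57), (2,p58), (2,p59), (3,p57), (3,p58), (3,p59)}
  {1, 2, 3} × {p57, p58, p59} = {(1,p57), (1,p58), (1,p59), (2,p57), (2,p58), (2,p59), (3,p57), (3,p58), (3,p59)}
These 13 distinct sets form the basis B.
Close under arbitrary unions to get τ_{X×Y}; counting gives |τ_{X×Y}| = 30.


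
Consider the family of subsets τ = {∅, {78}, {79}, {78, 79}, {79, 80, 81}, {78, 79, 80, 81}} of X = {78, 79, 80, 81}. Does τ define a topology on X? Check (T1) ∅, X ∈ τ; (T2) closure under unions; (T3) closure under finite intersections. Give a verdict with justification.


τ IS a topology on X.

Axiom (T1): ∅ ∈ τ? Yes; X ∈ τ? Yes.
Axiom (T2/T3): check pairwise unions and intersections of members of τ.
All pairwise intersections and unions checked — each lies in τ. Therefore τ satisfies (T1), (T2), (T3): it IS a topology on X.


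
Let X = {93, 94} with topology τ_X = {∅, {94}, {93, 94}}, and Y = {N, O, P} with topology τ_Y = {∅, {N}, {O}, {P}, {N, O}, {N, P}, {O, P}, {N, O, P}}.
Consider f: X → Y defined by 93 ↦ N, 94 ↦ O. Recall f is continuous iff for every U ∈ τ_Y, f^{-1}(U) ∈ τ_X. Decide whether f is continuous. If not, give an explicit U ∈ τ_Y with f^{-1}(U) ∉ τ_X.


f is NOT continuous.

Compute f^{-1}(U) for each U ∈ τ_Y:
  U = ∅: f^{-1}(U) = ∅ ∈ τ_X ✓.
  U = {N}: f^{-1}(U) = {93} ∉ τ_X ✗.
  U = {O}: f^{-1}(U) = {94} ∈ τ_X ✓.
  U = {P}: f^{-1}(U) = ∅ ∈ τ_X ✓.
  U = {N, O}: f^{-1}(U) = {93, 94} ∈ τ_X ✓.
  U = {N, P}: f^{-1}(U) = {93} ∉ τ_X ✗.
  U = {O, P}: f^{-1}(U) = {94} ∈ τ_X ✓.
  U = {N, O, P}: f^{-1}(U) = {93, 94} ∈ τ_X ✓.
Found U = {N} with f^{-1}(U) = {93} not in τ_X. Therefore f is NOT continuous.


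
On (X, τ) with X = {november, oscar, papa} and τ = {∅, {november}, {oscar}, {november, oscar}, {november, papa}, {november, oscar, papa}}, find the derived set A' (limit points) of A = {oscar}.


A' = ∅

For each x ∈ X, list the open sets U ∈ τ with x ∈ U, then check whether U ∩ (A ∖ {x}) ≠ ∅ for every such U.
  x = november: open {november} ∋ x has {november} ∩ (A ∖ {november}) = ∅, so x is NOT a limit point.
  x = oscar: open {oscar} ∋ x has {oscar} ∩ (A ∖ {oscar}) = ∅, so x is NOT a limit point.
  x = papa: open {november, papa} ∋ x has {november, papa} ∩ (A ∖ {papa}) = ∅, so x is NOT a limit point.
Collecting: A' = ∅.


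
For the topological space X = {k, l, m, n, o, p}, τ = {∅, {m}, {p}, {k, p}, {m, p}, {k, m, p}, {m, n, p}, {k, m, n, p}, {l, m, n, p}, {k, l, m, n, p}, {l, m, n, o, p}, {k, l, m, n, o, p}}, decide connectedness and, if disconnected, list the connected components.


(X, τ) is connected.

Find clopen sets (U ∈ τ with X ∖ U ∈ τ):
  U = ∅, X ∖ U = {k, l, m, n, o, p} — both open, so U is clopen.
  U = {k, l, m, n, o, p}, X ∖ U = ∅ — both open, so U is clopen.
Only trivial clopens (∅ and X) exist, so (X, τ) is connected.
Compute connected components by grouping points that agree on all clopens:
  component: {k, l, m, n, o, p}


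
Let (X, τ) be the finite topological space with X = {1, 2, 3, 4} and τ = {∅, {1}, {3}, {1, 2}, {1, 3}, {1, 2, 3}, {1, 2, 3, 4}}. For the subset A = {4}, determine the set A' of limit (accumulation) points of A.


A' = ∅

For each x ∈ X, list the open sets U ∈ τ with x ∈ U, then check whether U ∩ (A ∖ {x}) ≠ ∅ for every such U.
  x = 1: open {1} ∋ x has {1} ∩ (A ∖ {1}) = ∅, so x is NOT a limit point.
  x = 2: open {1, 2} ∋ x has {1, 2} ∩ (A ∖ {2}) = ∅, so x is NOT a limit point.
  x = 3: open {3} ∋ x has {3} ∩ (A ∖ {3}) = ∅, so x is NOT a limit point.
  x = 4: open {1, 2, 3, 4} ∋ x has {1, 2, 3, 4} ∩ (A ∖ {4}) = ∅, so x is NOT a limit point.
Collecting: A' = ∅.


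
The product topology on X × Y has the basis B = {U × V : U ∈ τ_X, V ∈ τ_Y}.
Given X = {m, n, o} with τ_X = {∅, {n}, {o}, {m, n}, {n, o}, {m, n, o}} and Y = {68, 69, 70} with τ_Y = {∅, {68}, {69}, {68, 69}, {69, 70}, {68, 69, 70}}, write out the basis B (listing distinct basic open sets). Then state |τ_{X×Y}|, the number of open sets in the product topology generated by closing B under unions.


Basis B = {∅ × ∅, {n} × {68}, {n} × {69}, {o} × {68}, {o} × {69}, {m, n} × {68}, {m, n} × {69}, {n} × {68, 69}, {n, o} × {68}, {n} × {69, 70}, {n, o} × {69}, {o} × {68, 69}, {o} × {69, 70}, {m, n, o} × {68}, {m, n, o} × {69}, {n} × {68, 69, 70}, {o} × {68, 69, 70}, {m, n} × {68, 69}, {m, n} × {69, 70}, {n, o} × {68, 69}, {n, o} × {69, 70}, {m, n} × {68, 69, 70}, {m, n, o} × {68, 69}, {m, n, o} × {69, 70}, {n, o} × {68, 69, 70}, {m, n, o} × {68, 69, 70}}; |τ_{X×Y}| = 108.

Enumerate products U × V with U ∈ τ_X, V ∈ τ_Y (deduplicated):
  ∅ × ∅ = {} (∅)
  {n} × {68} = {(n,68)}
  {n} × {69} = {(n,69)}
  {o} × {68} = {(o,68)}
  {o} × {69} = {(o,69)}
  {m, n} × {68} = {(m,68), (n,68)}
  {m, n} × {69} = {(m,69), (n,69)}
  {n} × {68, 69} = {(n,68), (n,69)}
  {n, o} × {68} = {(n,68), (o,68)}
  {n} × {69, 70} = {(n,69), (n,70)}
  {n, o} × {69} = {(n,69), (o,69)}
  {o} × {68, 69} = {(o,68), (o,69)}
  {o} × {69, 70} = {(o,69), (o,70)}
  {m, n, o} × {68} = {(m,68), (n,68), (o,68)}
  {m, n, o} × {69} = {(m,69), (n,69), (o,69)}
  {n} × {68, 69, 70} = {(n,68), (n,69), (n,70)}
  {o} × {68, 69, 70} = {(o,68), (o,69), (o,70)}
  {m, n} × {68, 69} = {(m,68), (m,69), (n,68), (n,69)}
  {m, n} × {69, 70} = {(m,69), (m,70), (n,69), (n,70)}
  {n, o} × {68, 69} = {(n,68), (n,69), (o,68), (o,69)}
  {n, o} × {69, 70} = {(n,69), (n,70), (o,69), (o,70)}
  {m, n} × {68, 69, 70} = {(m,68), (m,69), (m,70), (n,68), (n,69), (n,70)}
  {m, n, o} × {68, 69} = {(m,68), (m,69), (n,68), (n,69), (o,68), (o,69)}
  {m, n, o} × {69, 70} = {(m,69), (m,70), (n,69), (n,70), (o,69), (o,70)}
  {n, o} × {68, 69, 70} = {(n,68), (n,69), (n,70), (o,68), (o,69), (o,70)}
  {m, n, o} × {68, 69, 70} = {(m,68), (m,69), (m,70), (n,68), (n,69), (n,70), (o,68), (o,69), (o,70)}
These 26 distinct sets form the basis B.
Close under arbitrary unions to get τ_{X×Y}; counting gives |τ_{X×Y}| = 108.


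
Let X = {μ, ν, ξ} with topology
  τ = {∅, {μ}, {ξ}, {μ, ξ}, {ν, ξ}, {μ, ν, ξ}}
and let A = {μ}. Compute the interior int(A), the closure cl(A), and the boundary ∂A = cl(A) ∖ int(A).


int(A) = {μ}, cl(A) = {μ}, ∂A = ∅.

Closed sets in (X, τ) are complements of opens:
  closed(X, τ) = {∅, {μ}, {ν}, {μ, ν}, {ν, ξ}, {μ, ν, ξ}}.
int(A) = ⋃ {U ∈ τ : U ⊆ A}. Opens contained in A: ∅, {μ}.
Taking the union of these: int(A) = {μ}.
cl(A) = ⋂ {C closed : A ⊆ C}. Closed sets containing A: {μ}, {μ, ν}, {μ, ν, ξ}.
Intersecting these: cl(A) = {μ}.
∂A = cl(A) ∖ int(A) = {μ} ∖ {μ} = ∅.


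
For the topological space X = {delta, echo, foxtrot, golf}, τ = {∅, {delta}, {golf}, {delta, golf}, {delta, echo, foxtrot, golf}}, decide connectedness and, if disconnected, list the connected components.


(X, τ) is connected.

Find clopen sets (U ∈ τ with X ∖ U ∈ τ):
  U = ∅, X ∖ U = {delta, echo, foxtrot, golf} — both open, so U is clopen.
  U = {delta, echo, foxtrot, golf}, X ∖ U = ∅ — both open, so U is clopen.
Only trivial clopens (∅ and X) exist, so (X, τ) is connected.
Compute connected components by grouping points that agree on all clopens:
  component: {delta, echo, foxtrot, golf}


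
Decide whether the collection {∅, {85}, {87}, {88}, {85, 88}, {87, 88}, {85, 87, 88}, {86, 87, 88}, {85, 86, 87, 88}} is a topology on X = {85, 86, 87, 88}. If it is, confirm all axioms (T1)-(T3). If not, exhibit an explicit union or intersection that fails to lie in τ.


τ is NOT a topology on X.

Axiom (T1): ∅ ∈ τ? Yes; X ∈ τ? Yes.
Axiom (T2/T3): check pairwise unions and intersections of members of τ.
Counterexample for (T2): {85} ∪ {87} = {85, 87} ∉ τ. Therefore τ is NOT a topology.


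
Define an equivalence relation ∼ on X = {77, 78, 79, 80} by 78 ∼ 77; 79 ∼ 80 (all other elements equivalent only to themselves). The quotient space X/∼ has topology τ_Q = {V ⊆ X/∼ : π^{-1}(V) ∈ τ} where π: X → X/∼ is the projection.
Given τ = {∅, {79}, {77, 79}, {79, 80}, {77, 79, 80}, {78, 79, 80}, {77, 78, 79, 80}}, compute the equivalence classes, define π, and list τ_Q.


X/∼ = {[77=78], [79=80]}; |τ_Q| = 3.

Equivalence classes: [77=78], [79=80].
Quotient map π: X → X/∼ sends 77 ↦ [77=78], 78 ↦ [77=78], 79 ↦ [79=80], 80 ↦ [79=80].
For each subset V ⊆ X/∼, compute π^{-1}(V) ⊆ X and check whether π^{-1}(V) ∈ τ. V is open in τ_Q iff π^{-1}(V) ∈ τ.
  V = {}: π^{-1}(V) = ∅ ∈ τ ✓.
  V = {[77=78]}: π^{-1}(V) = {77, 78} ∉ τ ✗.
  V = {[79=80]}: π^{-1}(V) = {79, 80} ∈ τ ✓.
  V = {[77=78], [79=80]}: π^{-1}(V) = {77, 78, 79, 80} ∈ τ ✓.
Open sets in the quotient: τ_Q = {{}, {[79=80]}, {[77=78], [79=80]}} (3 elements).


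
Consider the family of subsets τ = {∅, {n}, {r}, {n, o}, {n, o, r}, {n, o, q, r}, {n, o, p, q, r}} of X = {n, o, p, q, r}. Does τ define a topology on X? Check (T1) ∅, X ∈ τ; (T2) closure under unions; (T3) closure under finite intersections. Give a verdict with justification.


τ is NOT a topology on X.

Axiom (T1): ∅ ∈ τ? Yes; X ∈ τ? Yes.
Axiom (T2/T3): check pairwise unions and intersections of members of τ.
Counterexample for (T2): {n} ∪ {r} = {n, r} ∉ τ. Therefore τ is NOT a topology.


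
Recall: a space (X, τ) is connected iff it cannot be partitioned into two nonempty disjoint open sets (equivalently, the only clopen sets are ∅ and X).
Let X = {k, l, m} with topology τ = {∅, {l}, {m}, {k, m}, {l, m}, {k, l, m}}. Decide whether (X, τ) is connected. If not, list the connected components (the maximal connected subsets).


(X, τ) is disconnected; components = [{l}, {k, m}].

Find clopen sets (U ∈ τ with X ∖ U ∈ τ):
  U = ∅, X ∖ U = {k, l, m} — both open, so U is clopen.
  U = {l}, X ∖ U = {k, m} — both open, so U is clopen.
  U = {k, m}, X ∖ U = {l} — both open, so U is clopen.
  U = {k, l, m}, X ∖ U = ∅ — both open, so U is clopen.
Nontrivial clopen(s) exist: e.g. {l}. So (X, τ) is disconnected.
Compute connected components by grouping points that agree on all clopens:
  component: {l}
  component: {k, m}


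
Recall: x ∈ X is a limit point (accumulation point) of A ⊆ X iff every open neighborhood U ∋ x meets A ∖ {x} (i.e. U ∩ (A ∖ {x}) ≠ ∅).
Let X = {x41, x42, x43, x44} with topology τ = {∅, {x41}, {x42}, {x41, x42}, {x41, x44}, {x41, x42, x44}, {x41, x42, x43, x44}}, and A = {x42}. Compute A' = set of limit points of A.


A' = {x43}

For each x ∈ X, list the open sets U ∈ τ with x ∈ U, then check whether U ∩ (A ∖ {x}) ≠ ∅ for every such U.
  x = x41: open {x41} ∋ x has {x41} ∩ (A ∖ {x41}) = ∅, so x is NOT a limit point.
  x = x42: open {x42} ∋ x has {x42} ∩ (A ∖ {x42}) = ∅, so x is NOT a limit point.
  x = x43: opens ∋ x are {x41, x42, x43, x44}; each meets A ∖ {x43}, so x IS a limit point.
  x = x44: open {x41, x44} ∋ x has {x41, x44} ∩ (A ∖ {x44}) = ∅, so x is NOT a limit point.
Collecting: A' = {x43}.
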